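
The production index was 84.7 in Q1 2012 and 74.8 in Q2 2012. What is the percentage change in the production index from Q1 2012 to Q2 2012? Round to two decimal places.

Change = (74.8 − 84.7) / 84.7 × 100
       = -9.9 / 84.7 × 100 = -11.6883%

-11.69%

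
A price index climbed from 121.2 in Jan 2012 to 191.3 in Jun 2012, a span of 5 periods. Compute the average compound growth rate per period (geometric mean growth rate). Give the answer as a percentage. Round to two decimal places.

Growth factor = (191.3/121.2)^(1/5) = (1.578383)^(1/5) = 1.095576
Growth rate = 1.095576 − 1 = 0.095576 = 9.5576%

9.56%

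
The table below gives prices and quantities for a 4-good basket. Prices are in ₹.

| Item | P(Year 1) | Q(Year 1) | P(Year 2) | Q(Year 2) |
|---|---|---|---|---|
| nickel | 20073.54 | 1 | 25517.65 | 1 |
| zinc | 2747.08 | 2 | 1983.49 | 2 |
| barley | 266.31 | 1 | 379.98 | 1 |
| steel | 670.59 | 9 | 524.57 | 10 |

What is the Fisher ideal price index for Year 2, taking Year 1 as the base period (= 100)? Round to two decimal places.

Laspeyres component (base-period weights):
ΣP(Year 2)Q(Year 1) = 25517.65×1 + 1983.49×2 + 379.98×1 + 524.57×9 = 25517.65 + 3966.98 + 379.98 + 4721.13 = 34585.74
ΣP(Year 1)Q(Year 1) = 20073.54×1 + 2747.08×2 + 266.31×1 + 670.59×9 = 20073.54 + 5494.16 + 266.31 + 6035.31 = 31869.32
L = 34585.74 / 31869.32 × 100 = 108.5236
Paasche component (current-period weights):
ΣP(Year 2)Q(Year 2) = 25517.65×1 + 1983.49×2 + 379.98×1 + 524.57×10 = 25517.65 + 3966.98 + 379.98 + 5245.7 = 35110.31
ΣP(Year 1)Q(Year 2) = 20073.54×1 + 2747.08×2 + 266.31×1 + 670.59×10 = 20073.54 + 5494.16 + 266.31 + 6705.9 = 32539.91
P = 35110.31 / 32539.91 × 100 = 107.8992
Fisher = √(L × P) = √(108.5236 × 107.8992) = 108.2110

108.21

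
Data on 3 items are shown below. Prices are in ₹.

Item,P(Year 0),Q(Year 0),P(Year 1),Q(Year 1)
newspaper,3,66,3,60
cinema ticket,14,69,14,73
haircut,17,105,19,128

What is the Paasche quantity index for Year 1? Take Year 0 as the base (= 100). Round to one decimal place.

Paasche quantity index uses current-period prices as weights.
ΣP(Year 1)·Q(Year 1) = 3×60 + 14×73 + 19×128 = 180 + 1022 + 2432 = 3634
ΣP(Year 1)·Q(Year 0) = 3×66 + 14×69 + 19×105 = 198 + 966 + 1995 = 3159
Index = 3634 / 3159 × 100 = 115.0364

115.0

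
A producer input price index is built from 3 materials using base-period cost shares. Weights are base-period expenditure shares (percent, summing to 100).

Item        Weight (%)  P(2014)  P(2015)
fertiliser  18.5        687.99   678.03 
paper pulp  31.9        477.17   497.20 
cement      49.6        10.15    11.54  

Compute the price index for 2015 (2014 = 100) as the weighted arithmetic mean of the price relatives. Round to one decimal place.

fertiliser: 18.5 × (678.03/687.99) = 18.5 × 0.985523 = 18.2322
paper pulp: 31.9 × (497.20/477.17) = 31.9 × 1.041977 = 33.2391
cement: 49.6 × (11.54/10.15) = 49.6 × 1.136946 = 56.3925
Index = Σ wᵢ·(p₁ᵢ/p₀ᵢ) = 18.2322 + 33.2391 + 56.3925 = 107.8637

107.9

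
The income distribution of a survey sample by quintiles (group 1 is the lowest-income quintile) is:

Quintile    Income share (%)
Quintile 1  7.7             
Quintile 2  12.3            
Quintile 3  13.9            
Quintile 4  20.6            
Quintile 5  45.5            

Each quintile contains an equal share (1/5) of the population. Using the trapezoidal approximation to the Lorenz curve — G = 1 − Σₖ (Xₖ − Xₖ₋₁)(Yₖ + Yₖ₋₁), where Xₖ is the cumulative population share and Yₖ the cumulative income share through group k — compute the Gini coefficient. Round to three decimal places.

0.336

Cumulative income shares Yₖ: 0.0770, 0.2000, 0.3390, 0.5450, 1.0000
Σ (Xₖ−Xₖ₋₁)(Yₖ+Yₖ₋₁) = (1/5)(0.0770+0.0000) + (1/5)(0.2000+0.0770) + (1/5)(0.3390+0.2000) + (1/5)(0.5450+0.3390) + (1/5)(1.0000+0.5450)
  = 0.0154 + 0.0554 + 0.1078 + 0.1768 + 0.3090 = 0.6644
G = 1 − 0.6644 = 0.3356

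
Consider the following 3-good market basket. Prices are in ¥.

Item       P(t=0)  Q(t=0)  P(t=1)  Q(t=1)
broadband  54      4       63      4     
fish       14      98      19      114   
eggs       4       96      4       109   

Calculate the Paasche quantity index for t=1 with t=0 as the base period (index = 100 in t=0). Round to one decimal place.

Paasche quantity index uses current-period prices as weights.
ΣP(t=1)·Q(t=1) = 63×4 + 19×114 + 4×109 = 252 + 2166 + 436 = 2854
ΣP(t=1)·Q(t=0) = 63×4 + 19×98 + 4×96 = 252 + 1862 + 384 = 2498
Index = 2854 / 2498 × 100 = 114.2514

114.3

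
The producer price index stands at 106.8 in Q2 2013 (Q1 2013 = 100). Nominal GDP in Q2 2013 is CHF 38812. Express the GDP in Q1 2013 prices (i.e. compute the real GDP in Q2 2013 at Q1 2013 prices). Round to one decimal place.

36340.8

Real = Nominal ÷ (Index/100) = 38812 ÷ (106.8/100)
     = 38812 ÷ 1.068 = 36340.8240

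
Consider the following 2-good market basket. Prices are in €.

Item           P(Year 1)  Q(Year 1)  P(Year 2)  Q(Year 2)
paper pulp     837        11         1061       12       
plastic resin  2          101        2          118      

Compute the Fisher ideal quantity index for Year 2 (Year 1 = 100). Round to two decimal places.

109.24

Laspeyres component (base-period weights):
ΣP(Year 1)Q(Year 2) = 837×12 + 2×118 = 10044 + 236 = 10280
ΣP(Year 1)Q(Year 1) = 837×11 + 2×101 = 9207 + 202 = 9409
L = 10280 / 9409 × 100 = 109.2571
Paasche component (current-period weights):
ΣP(Year 2)Q(Year 2) = 1061×12 + 2×118 = 12732 + 236 = 12968
ΣP(Year 2)Q(Year 1) = 1061×11 + 2×101 = 11671 + 202 = 11873
P = 12968 / 11873 × 100 = 109.2226
Fisher = √(L × P) = √(109.2571 × 109.2226) = 109.2398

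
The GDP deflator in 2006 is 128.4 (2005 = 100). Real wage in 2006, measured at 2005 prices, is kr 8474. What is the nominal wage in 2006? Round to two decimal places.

10880.62

Nominal = Real × (Index/100) = 8474 × (128.4/100)
        = 8474 × 1.284 = 10880.6160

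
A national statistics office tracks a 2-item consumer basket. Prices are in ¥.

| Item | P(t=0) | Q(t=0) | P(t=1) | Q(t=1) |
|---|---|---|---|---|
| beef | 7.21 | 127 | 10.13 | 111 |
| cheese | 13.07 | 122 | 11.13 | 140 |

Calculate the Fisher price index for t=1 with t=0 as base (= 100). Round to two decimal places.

Laspeyres component (base-period weights):
ΣP(t=1)Q(t=0) = 10.13×127 + 11.13×122 = 1286.51 + 1357.86 = 2644.37
ΣP(t=0)Q(t=0) = 7.21×127 + 13.07×122 = 915.67 + 1594.54 = 2510.21
L = 2644.37 / 2510.21 × 100 = 105.3446
Paasche component (current-period weights):
ΣP(t=1)Q(t=1) = 10.13×111 + 11.13×140 = 1124.43 + 1558.2 = 2682.63
ΣP(t=0)Q(t=1) = 7.21×111 + 13.07×140 = 800.31 + 1829.8 = 2630.11
P = 2682.63 / 2630.11 × 100 = 101.9969
Fisher = √(L × P) = √(105.3446 × 101.9969) = 103.6572

103.66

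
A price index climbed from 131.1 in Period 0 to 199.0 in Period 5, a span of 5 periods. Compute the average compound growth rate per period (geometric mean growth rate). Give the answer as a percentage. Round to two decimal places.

Growth factor = (199.0/131.1)^(1/5) = (1.517925)^(1/5) = 1.087051
Growth rate = 1.087051 − 1 = 0.087051 = 8.7051%

8.71%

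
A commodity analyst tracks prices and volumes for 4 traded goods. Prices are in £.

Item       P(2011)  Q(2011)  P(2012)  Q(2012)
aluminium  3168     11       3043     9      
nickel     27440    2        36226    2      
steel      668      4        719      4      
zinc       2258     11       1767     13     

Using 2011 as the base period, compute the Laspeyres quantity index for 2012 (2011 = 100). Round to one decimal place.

Laspeyres quantity index uses base-period prices as weights.
ΣP(2011)·Q(2012) = 3168×9 + 27440×2 + 668×4 + 2258×13 = 28512 + 54880 + 2672 + 29354 = 115418
ΣP(2011)·Q(2011) = 3168×11 + 27440×2 + 668×4 + 2258×11 = 34848 + 54880 + 2672 + 24838 = 117238
Index = 115418 / 117238 × 100 = 98.4476

98.4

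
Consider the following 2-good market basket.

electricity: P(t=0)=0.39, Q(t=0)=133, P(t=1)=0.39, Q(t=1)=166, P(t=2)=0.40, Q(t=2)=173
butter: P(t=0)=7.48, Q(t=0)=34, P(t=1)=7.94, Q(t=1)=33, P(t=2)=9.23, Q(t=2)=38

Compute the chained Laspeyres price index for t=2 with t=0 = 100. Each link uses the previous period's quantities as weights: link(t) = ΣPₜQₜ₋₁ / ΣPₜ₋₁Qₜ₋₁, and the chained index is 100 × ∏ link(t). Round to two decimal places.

Link t=0→t=1:
ΣP(t=1)Q(t=0) = 0.39×133 + 7.94×34 = 51.87 + 269.96 = 321.83
ΣP(t=0)Q(t=0) = 0.39×133 + 7.48×34 = 51.87 + 254.32 = 306.19
link = 321.83/306.19 = 1.051079
Link t=1→t=2:
ΣP(t=2)Q(t=1) = 0.40×166 + 9.23×33 = 66.4 + 304.59 = 370.99
ΣP(t=1)Q(t=1) = 0.39×166 + 7.94×33 = 64.74 + 262.02 = 326.76
link = 370.99/326.76 = 1.135359
Chained index = 100 × 1.051079 × 1.135359 = 119.3353

119.34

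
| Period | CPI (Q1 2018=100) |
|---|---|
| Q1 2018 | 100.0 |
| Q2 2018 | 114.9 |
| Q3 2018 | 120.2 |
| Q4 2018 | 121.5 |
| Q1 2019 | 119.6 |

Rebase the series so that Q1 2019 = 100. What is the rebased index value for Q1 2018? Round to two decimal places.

Rebased(Q1 2018) = 100.0 / 119.6 × 100 = 83.6120

83.61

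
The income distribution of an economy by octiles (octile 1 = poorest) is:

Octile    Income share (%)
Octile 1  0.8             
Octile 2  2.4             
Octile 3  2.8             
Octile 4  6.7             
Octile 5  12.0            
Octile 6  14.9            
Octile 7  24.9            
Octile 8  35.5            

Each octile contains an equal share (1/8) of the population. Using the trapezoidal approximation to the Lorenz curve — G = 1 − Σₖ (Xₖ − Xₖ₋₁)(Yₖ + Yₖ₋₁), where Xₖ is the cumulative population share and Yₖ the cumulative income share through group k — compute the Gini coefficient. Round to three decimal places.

Cumulative income shares Yₖ: 0.0080, 0.0320, 0.0600, 0.1270, 0.2470, 0.3960, 0.6450, 1.0000
Σ (Xₖ−Xₖ₋₁)(Yₖ+Yₖ₋₁) = (1/8)(0.0080+0.0000) + (1/8)(0.0320+0.0080) + (1/8)(0.0600+0.0320) + (1/8)(0.1270+0.0600) + (1/8)(0.2470+0.1270) + (1/8)(0.3960+0.2470) + (1/8)(0.6450+0.3960) + (1/8)(1.0000+0.6450)
  = 0.0010 + 0.0050 + 0.0115 + 0.0234 + 0.0467 + 0.0804 + 0.1301 + 0.2056 = 0.5038
G = 1 − 0.5038 = 0.4962

0.496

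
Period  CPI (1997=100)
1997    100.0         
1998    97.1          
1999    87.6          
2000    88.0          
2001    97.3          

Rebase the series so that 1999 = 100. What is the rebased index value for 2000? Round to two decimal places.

100.46

Rebased(2000) = 88.0 / 87.6 × 100 = 100.4566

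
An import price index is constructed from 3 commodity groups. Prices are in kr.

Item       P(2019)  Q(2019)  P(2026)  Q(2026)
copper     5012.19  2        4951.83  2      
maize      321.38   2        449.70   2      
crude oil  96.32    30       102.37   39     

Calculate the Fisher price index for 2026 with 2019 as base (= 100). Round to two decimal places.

Laspeyres component (base-period weights):
ΣP(2026)Q(2019) = 4951.83×2 + 449.70×2 + 102.37×30 = 9903.66 + 899.4 + 3071.1 = 13874.16
ΣP(2019)Q(2019) = 5012.19×2 + 321.38×2 + 96.32×30 = 10024.38 + 642.76 + 2889.6 = 13556.74
L = 13874.16 / 13556.74 × 100 = 102.3414
Paasche component (current-period weights):
ΣP(2026)Q(2026) = 4951.83×2 + 449.70×2 + 102.37×39 = 9903.66 + 899.4 + 3992.43 = 14795.49
ΣP(2019)Q(2026) = 5012.19×2 + 321.38×2 + 96.32×39 = 10024.38 + 642.76 + 3756.48 = 14423.62
P = 14795.49 / 14423.62 × 100 = 102.5782
Fisher = √(L × P) = √(102.3414 × 102.5782) = 102.4597

102.46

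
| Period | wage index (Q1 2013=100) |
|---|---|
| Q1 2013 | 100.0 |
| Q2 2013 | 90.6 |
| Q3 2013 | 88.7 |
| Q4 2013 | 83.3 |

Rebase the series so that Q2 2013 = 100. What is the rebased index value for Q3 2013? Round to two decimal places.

Rebased(Q3 2013) = 88.7 / 90.6 × 100 = 97.9029

97.90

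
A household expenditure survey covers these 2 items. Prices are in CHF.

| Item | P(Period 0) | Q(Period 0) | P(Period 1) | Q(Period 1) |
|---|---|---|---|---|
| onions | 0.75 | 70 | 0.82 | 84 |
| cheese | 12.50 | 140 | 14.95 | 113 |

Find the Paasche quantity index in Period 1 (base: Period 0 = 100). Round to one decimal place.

81.8

Paasche quantity index uses current-period prices as weights.
ΣP(Period 1)·Q(Period 1) = 0.82×84 + 14.95×113 = 68.88 + 1689.35 = 1758.23
ΣP(Period 1)·Q(Period 0) = 0.82×70 + 14.95×140 = 57.4 + 2093 = 2150.4
Index = 1758.23 / 2150.4 × 100 = 81.7629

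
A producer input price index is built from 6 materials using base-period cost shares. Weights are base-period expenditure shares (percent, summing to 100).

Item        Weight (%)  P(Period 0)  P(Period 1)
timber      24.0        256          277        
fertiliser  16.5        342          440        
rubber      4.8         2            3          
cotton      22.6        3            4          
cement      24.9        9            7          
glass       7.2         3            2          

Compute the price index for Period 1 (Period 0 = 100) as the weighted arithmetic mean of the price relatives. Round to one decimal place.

timber: 24.0 × (277/256) = 24.0 × 1.082031 = 25.9688
fertiliser: 16.5 × (440/342) = 16.5 × 1.286550 = 21.2281
rubber: 4.8 × (3/2) = 4.8 × 1.500000 = 7.2000
cotton: 22.6 × (4/3) = 22.6 × 1.333333 = 30.1333
cement: 24.9 × (7/9) = 24.9 × 0.777778 = 19.3667
glass: 7.2 × (2/3) = 7.2 × 0.666667 = 4.8000
Index = Σ wᵢ·(p₁ᵢ/p₀ᵢ) = 25.9688 + 21.2281 + 7.2000 + 30.1333 + 19.3667 + 4.8000 = 108.6968

108.7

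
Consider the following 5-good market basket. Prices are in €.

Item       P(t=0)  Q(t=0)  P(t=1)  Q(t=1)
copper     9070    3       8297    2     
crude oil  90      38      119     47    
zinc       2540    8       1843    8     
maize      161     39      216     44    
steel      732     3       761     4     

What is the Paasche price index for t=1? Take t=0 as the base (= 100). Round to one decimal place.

Paasche price index uses current-period quantities as weights.
ΣP(t=1)·Q(t=1) = 8297×2 + 119×47 + 1843×8 + 216×44 + 761×4 = 16594 + 5593 + 14744 + 9504 + 3044 = 49479
ΣP(t=0)·Q(t=1) = 9070×2 + 90×47 + 2540×8 + 161×44 + 732×4 = 18140 + 4230 + 20320 + 7084 + 2928 = 52702
Index = 49479 / 52702 × 100 = 93.8845

93.9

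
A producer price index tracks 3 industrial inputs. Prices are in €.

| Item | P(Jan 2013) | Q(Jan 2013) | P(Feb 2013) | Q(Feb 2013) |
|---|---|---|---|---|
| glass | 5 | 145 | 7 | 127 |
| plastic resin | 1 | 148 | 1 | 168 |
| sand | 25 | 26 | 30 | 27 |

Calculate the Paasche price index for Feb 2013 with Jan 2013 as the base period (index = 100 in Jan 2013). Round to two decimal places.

Paasche price index uses current-period quantities as weights.
ΣP(Feb 2013)·Q(Feb 2013) = 7×127 + 1×168 + 30×27 = 889 + 168 + 810 = 1867
ΣP(Jan 2013)·Q(Feb 2013) = 5×127 + 1×168 + 25×27 = 635 + 168 + 675 = 1478
Index = 1867 / 1478 × 100 = 126.3194

126.32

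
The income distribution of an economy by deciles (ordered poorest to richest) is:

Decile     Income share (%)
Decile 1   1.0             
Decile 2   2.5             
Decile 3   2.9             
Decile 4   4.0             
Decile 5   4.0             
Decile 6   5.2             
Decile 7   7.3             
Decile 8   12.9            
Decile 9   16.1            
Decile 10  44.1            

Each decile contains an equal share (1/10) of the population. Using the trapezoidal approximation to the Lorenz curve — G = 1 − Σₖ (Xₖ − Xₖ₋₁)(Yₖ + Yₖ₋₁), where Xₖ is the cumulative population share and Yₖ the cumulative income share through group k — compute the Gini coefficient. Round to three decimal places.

Cumulative income shares Yₖ: 0.0100, 0.0350, 0.0640, 0.1040, 0.1440, 0.1960, 0.2690, 0.3980, 0.5590, 1.0000
Σ (Xₖ−Xₖ₋₁)(Yₖ+Yₖ₋₁) = (1/10)(0.0100+0.0000) + (1/10)(0.0350+0.0100) + (1/10)(0.0640+0.0350) + (1/10)(0.1040+0.0640) + (1/10)(0.1440+0.1040) + (1/10)(0.1960+0.1440) + (1/10)(0.2690+0.1960) + (1/10)(0.3980+0.2690) + (1/10)(0.5590+0.3980) + (1/10)(1.0000+0.5590)
  = 0.0010 + 0.0045 + 0.0099 + 0.0168 + 0.0248 + 0.0340 + 0.0465 + 0.0667 + 0.0957 + 0.1559 = 0.4558
G = 1 − 0.4558 = 0.5442

0.544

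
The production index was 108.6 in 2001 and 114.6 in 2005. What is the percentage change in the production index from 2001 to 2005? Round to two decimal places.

5.52%

Change = (114.6 − 108.6) / 108.6 × 100
       = 6.0 / 108.6 × 100 = 5.5249%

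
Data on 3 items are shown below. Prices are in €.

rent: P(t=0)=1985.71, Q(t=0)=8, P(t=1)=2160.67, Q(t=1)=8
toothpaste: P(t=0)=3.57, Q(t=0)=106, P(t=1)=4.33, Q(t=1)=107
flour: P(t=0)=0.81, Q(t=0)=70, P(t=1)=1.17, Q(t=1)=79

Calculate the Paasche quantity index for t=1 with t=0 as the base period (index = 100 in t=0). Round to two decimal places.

Paasche quantity index uses current-period prices as weights.
ΣP(t=1)·Q(t=1) = 2160.67×8 + 4.33×107 + 1.17×79 = 17285.36 + 463.31 + 92.43 = 17841.1
ΣP(t=1)·Q(t=0) = 2160.67×8 + 4.33×106 + 1.17×70 = 17285.36 + 458.98 + 81.9 = 17826.24
Index = 17841.1 / 17826.24 × 100 = 100.0834

100.08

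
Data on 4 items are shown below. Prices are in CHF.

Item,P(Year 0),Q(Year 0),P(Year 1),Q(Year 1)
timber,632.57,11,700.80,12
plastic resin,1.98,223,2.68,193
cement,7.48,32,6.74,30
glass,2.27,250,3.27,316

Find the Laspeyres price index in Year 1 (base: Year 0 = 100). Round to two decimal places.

Laspeyres price index uses base-period quantities as weights.
ΣP(Year 1)·Q(Year 0) = 700.80×11 + 2.68×223 + 6.74×32 + 3.27×250 = 7708.8 + 597.64 + 215.68 + 817.5 = 9339.62
ΣP(Year 0)·Q(Year 0) = 632.57×11 + 1.98×223 + 7.48×32 + 2.27×250 = 6958.27 + 441.54 + 239.36 + 567.5 = 8206.67
Index = 9339.62 / 8206.67 × 100 = 113.8052

113.81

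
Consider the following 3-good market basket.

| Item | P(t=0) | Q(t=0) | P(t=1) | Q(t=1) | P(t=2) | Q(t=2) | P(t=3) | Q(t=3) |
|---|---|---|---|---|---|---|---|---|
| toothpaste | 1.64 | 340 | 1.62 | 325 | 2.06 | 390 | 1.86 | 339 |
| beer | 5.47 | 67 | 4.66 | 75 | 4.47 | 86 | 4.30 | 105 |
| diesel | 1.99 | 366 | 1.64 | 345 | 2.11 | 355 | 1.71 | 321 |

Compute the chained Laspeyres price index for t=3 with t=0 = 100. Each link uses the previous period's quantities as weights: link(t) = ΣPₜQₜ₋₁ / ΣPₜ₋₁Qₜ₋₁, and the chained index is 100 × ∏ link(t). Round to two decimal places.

Link t=0→t=1:
ΣP(t=1)Q(t=0) = 1.62×340 + 4.66×67 + 1.64×366 = 550.8 + 312.22 + 600.24 = 1463.26
ΣP(t=0)Q(t=0) = 1.64×340 + 5.47×67 + 1.99×366 = 557.6 + 366.49 + 728.34 = 1652.43
link = 1463.26/1652.43 = 0.885520
Link t=1→t=2:
ΣP(t=2)Q(t=1) = 2.06×325 + 4.47×75 + 2.11×345 = 669.5 + 335.25 + 727.95 = 1732.7
ΣP(t=1)Q(t=1) = 1.62×325 + 4.66×75 + 1.64×345 = 526.5 + 349.5 + 565.8 = 1441.8
link = 1732.7/1441.8 = 1.201762
Link t=2→t=3:
ΣP(t=3)Q(t=2) = 1.86×390 + 4.30×86 + 1.71×355 = 725.4 + 369.8 + 607.05 = 1702.25
ΣP(t=2)Q(t=2) = 2.06×390 + 4.47×86 + 2.11×355 = 803.4 + 384.42 + 749.05 = 1936.87
link = 1702.25/1936.87 = 0.878866
Chained index = 100 × 0.885520 × 1.201762 × 0.878866 = 93.5276

93.53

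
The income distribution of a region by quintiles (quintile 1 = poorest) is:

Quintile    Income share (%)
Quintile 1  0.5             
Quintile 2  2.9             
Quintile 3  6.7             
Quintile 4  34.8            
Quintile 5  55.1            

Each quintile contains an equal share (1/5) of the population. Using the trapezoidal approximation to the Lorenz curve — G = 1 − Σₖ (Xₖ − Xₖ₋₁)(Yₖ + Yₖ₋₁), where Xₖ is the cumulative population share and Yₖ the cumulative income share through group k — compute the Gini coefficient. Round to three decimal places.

0.564

Cumulative income shares Yₖ: 0.0050, 0.0340, 0.1010, 0.4490, 1.0000
Σ (Xₖ−Xₖ₋₁)(Yₖ+Yₖ₋₁) = (1/5)(0.0050+0.0000) + (1/5)(0.0340+0.0050) + (1/5)(0.1010+0.0340) + (1/5)(0.4490+0.1010) + (1/5)(1.0000+0.4490)
  = 0.0010 + 0.0078 + 0.0270 + 0.1100 + 0.2898 = 0.4356
G = 1 − 0.4356 = 0.5644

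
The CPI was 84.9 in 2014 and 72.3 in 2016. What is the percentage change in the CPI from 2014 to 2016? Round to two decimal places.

-14.84%

Change = (72.3 − 84.9) / 84.9 × 100
       = -12.6 / 84.9 × 100 = -14.8410%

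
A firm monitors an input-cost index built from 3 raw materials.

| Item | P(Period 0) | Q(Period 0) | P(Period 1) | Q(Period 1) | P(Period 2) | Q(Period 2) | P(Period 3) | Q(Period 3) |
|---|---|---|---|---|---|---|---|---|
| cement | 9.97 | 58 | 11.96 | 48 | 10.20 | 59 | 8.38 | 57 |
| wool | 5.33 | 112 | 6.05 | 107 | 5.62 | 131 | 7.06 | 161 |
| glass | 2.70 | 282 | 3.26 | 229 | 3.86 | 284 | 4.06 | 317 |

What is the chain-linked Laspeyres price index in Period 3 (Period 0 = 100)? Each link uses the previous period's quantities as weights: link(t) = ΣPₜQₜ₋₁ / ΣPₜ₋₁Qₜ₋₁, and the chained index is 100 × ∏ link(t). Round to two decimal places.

125.43

Link Period 0→Period 1:
ΣP(Period 1)Q(Period 0) = 11.96×58 + 6.05×112 + 3.26×282 = 693.68 + 677.6 + 919.32 = 2290.6
ΣP(Period 0)Q(Period 0) = 9.97×58 + 5.33×112 + 2.70×282 = 578.26 + 596.96 + 761.4 = 1936.62
link = 2290.6/1936.62 = 1.182782
Link Period 1→Period 2:
ΣP(Period 2)Q(Period 1) = 10.20×48 + 5.62×107 + 3.86×229 = 489.6 + 601.34 + 883.94 = 1974.88
ΣP(Period 1)Q(Period 1) = 11.96×48 + 6.05×107 + 3.26×229 = 574.08 + 647.35 + 746.54 = 1967.97
link = 1974.88/1967.97 = 1.003511
Link Period 2→Period 3:
ΣP(Period 3)Q(Period 2) = 8.38×59 + 7.06×131 + 4.06×284 = 494.42 + 924.86 + 1153.04 = 2572.32
ΣP(Period 2)Q(Period 2) = 10.20×59 + 5.62×131 + 3.86×284 = 601.8 + 736.22 + 1096.24 = 2434.26
link = 2572.32/2434.26 = 1.056715
Chained index = 100 × 1.182782 × 1.003511 × 1.056715 = 125.4253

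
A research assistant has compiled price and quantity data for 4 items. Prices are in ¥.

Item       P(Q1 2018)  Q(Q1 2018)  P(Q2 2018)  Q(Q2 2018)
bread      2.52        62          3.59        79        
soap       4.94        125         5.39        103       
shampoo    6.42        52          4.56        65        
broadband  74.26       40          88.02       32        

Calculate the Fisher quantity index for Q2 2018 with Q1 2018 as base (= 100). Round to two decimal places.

Laspeyres component (base-period weights):
ΣP(Q1 2018)Q(Q2 2018) = 2.52×79 + 4.94×103 + 6.42×65 + 74.26×32 = 199.08 + 508.82 + 417.3 + 2376.32 = 3501.52
ΣP(Q1 2018)Q(Q1 2018) = 2.52×62 + 4.94×125 + 6.42×52 + 74.26×40 = 156.24 + 617.5 + 333.84 + 2970.4 = 4077.98
L = 3501.52 / 4077.98 × 100 = 85.8641
Paasche component (current-period weights):
ΣP(Q2 2018)Q(Q2 2018) = 3.59×79 + 5.39×103 + 4.56×65 + 88.02×32 = 283.61 + 555.17 + 296.4 + 2816.64 = 3951.82
ΣP(Q2 2018)Q(Q1 2018) = 3.59×62 + 5.39×125 + 4.56×52 + 88.02×40 = 222.58 + 673.75 + 237.12 + 3520.8 = 4654.25
P = 3951.82 / 4654.25 × 100 = 84.9078
Fisher = √(L × P) = √(85.8641 × 84.9078) = 85.3846

85.38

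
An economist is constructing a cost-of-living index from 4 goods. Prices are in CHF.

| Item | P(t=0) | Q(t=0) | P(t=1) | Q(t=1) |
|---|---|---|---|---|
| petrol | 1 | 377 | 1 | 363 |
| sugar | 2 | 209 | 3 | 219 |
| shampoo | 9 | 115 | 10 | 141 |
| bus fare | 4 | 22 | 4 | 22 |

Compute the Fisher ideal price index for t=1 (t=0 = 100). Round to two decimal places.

116.79

Laspeyres component (base-period weights):
ΣP(t=1)Q(t=0) = 1×377 + 3×209 + 10×115 + 4×22 = 377 + 627 + 1150 + 88 = 2242
ΣP(t=0)Q(t=0) = 1×377 + 2×209 + 9×115 + 4×22 = 377 + 418 + 1035 + 88 = 1918
L = 2242 / 1918 × 100 = 116.8926
Paasche component (current-period weights):
ΣP(t=1)Q(t=1) = 1×363 + 3×219 + 10×141 + 4×22 = 363 + 657 + 1410 + 88 = 2518
ΣP(t=0)Q(t=1) = 1×363 + 2×219 + 9×141 + 4×22 = 363 + 438 + 1269 + 88 = 2158
P = 2518 / 2158 × 100 = 116.6821
Fisher = √(L × P) = √(116.8926 × 116.6821) = 116.7873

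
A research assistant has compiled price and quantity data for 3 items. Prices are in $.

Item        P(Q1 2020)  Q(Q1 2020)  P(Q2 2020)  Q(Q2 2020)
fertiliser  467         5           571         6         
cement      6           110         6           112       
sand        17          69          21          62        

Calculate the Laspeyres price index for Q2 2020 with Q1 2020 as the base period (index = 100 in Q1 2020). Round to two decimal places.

Laspeyres price index uses base-period quantities as weights.
ΣP(Q2 2020)·Q(Q1 2020) = 571×5 + 6×110 + 21×69 = 2855 + 660 + 1449 = 4964
ΣP(Q1 2020)·Q(Q1 2020) = 467×5 + 6×110 + 17×69 = 2335 + 660 + 1173 = 4168
Index = 4964 / 4168 × 100 = 119.0979

119.10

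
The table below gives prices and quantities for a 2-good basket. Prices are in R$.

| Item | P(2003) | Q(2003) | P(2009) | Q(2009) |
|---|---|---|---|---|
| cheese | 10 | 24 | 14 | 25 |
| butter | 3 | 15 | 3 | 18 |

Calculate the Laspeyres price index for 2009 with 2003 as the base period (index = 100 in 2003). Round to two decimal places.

133.68

Laspeyres price index uses base-period quantities as weights.
ΣP(2009)·Q(2003) = 14×24 + 3×15 = 336 + 45 = 381
ΣP(2003)·Q(2003) = 10×24 + 3×15 = 240 + 45 = 285
Index = 381 / 285 × 100 = 133.6842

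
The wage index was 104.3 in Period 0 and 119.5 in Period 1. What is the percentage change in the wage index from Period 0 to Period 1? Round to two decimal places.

14.57%

Change = (119.5 − 104.3) / 104.3 × 100
       = 15.2 / 104.3 × 100 = 14.5733%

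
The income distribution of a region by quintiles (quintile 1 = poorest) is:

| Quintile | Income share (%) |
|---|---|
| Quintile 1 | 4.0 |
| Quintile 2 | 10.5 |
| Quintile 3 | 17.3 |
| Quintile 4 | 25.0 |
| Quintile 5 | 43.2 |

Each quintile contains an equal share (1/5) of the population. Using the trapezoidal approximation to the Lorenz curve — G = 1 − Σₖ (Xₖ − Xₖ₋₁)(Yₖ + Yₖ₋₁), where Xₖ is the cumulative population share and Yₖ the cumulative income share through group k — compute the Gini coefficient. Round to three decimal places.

Cumulative income shares Yₖ: 0.0400, 0.1450, 0.3180, 0.5680, 1.0000
Σ (Xₖ−Xₖ₋₁)(Yₖ+Yₖ₋₁) = (1/5)(0.0400+0.0000) + (1/5)(0.1450+0.0400) + (1/5)(0.3180+0.1450) + (1/5)(0.5680+0.3180) + (1/5)(1.0000+0.5680)
  = 0.0080 + 0.0370 + 0.0926 + 0.1772 + 0.3136 = 0.6284
G = 1 − 0.6284 = 0.3716

0.372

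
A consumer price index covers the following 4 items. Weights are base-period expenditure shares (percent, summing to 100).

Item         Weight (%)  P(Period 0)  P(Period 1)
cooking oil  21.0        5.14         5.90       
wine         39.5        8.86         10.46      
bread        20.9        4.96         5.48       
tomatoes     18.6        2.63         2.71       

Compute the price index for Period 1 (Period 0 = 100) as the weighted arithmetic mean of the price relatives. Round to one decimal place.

cooking oil: 21.0 × (5.90/5.14) = 21.0 × 1.147860 = 24.1051
wine: 39.5 × (10.46/8.86) = 39.5 × 1.180587 = 46.6332
bread: 20.9 × (5.48/4.96) = 20.9 × 1.104839 = 23.0911
tomatoes: 18.6 × (2.71/2.63) = 18.6 × 1.030418 = 19.1658
Index = Σ wᵢ·(p₁ᵢ/p₀ᵢ) = 24.1051 + 46.6332 + 23.0911 + 19.1658 = 112.9951

113.0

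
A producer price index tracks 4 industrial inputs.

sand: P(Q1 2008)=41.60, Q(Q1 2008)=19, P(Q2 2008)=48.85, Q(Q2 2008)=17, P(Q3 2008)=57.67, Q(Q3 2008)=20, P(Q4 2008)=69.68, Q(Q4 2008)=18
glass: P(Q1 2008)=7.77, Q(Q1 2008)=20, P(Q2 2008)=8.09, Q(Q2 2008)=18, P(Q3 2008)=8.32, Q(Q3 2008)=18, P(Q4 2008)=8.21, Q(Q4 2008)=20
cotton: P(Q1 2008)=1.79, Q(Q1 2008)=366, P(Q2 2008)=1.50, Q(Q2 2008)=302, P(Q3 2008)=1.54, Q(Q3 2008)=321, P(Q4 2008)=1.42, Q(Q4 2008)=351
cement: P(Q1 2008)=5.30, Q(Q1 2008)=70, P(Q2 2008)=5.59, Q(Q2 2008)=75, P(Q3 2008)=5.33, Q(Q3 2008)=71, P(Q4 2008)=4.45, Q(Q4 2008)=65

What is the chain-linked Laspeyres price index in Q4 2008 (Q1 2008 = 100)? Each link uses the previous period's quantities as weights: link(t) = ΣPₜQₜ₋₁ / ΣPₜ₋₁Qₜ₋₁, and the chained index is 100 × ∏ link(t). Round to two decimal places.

Link Q1 2008→Q2 2008:
ΣP(Q2 2008)Q(Q1 2008) = 48.85×19 + 8.09×20 + 1.50×366 + 5.59×70 = 928.15 + 161.8 + 549 + 391.3 = 2030.25
ΣP(Q1 2008)Q(Q1 2008) = 41.60×19 + 7.77×20 + 1.79×366 + 5.30×70 = 790.4 + 155.4 + 655.14 + 371 = 1971.94
link = 2030.25/1971.94 = 1.029570
Link Q2 2008→Q3 2008:
ΣP(Q3 2008)Q(Q2 2008) = 57.67×17 + 8.32×18 + 1.54×302 + 5.33×75 = 980.39 + 149.76 + 465.08 + 399.75 = 1994.98
ΣP(Q2 2008)Q(Q2 2008) = 48.85×17 + 8.09×18 + 1.50×302 + 5.59×75 = 830.45 + 145.62 + 453 + 419.25 = 1848.32
link = 1994.98/1848.32 = 1.079348
Link Q3 2008→Q4 2008:
ΣP(Q4 2008)Q(Q3 2008) = 69.68×20 + 8.21×18 + 1.42×321 + 4.45×71 = 1393.6 + 147.78 + 455.82 + 315.95 = 2313.15
ΣP(Q3 2008)Q(Q3 2008) = 57.67×20 + 8.32×18 + 1.54×321 + 5.33×71 = 1153.4 + 149.76 + 494.34 + 378.43 = 2175.93
link = 2313.15/2175.93 = 1.063063
Chained index = 100 × 1.029570 × 1.079348 × 1.063063 = 118.1343

118.13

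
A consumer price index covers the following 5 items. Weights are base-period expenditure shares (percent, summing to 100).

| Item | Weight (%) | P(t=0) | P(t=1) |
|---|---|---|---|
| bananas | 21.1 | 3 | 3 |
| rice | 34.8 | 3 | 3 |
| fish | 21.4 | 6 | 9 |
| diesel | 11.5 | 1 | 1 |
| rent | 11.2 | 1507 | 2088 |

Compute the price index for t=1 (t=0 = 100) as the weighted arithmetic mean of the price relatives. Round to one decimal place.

115.0

bananas: 21.1 × (3/3) = 21.1 × 1.000000 = 21.1000
rice: 34.8 × (3/3) = 34.8 × 1.000000 = 34.8000
fish: 21.4 × (9/6) = 21.4 × 1.500000 = 32.1000
diesel: 11.5 × (1/1) = 11.5 × 1.000000 = 11.5000
rent: 11.2 × (2088/1507) = 11.2 × 1.385534 = 15.5180
Index = Σ wᵢ·(p₁ᵢ/p₀ᵢ) = 21.1000 + 34.8000 + 32.1000 + 11.5000 + 15.5180 = 115.0180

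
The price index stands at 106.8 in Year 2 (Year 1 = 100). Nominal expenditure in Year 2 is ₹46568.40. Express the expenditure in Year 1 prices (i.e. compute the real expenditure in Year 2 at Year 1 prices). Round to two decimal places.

Real = Nominal ÷ (Index/100) = 46568.40 ÷ (106.8/100)
     = 46568.40 ÷ 1.068 = 43603.3708

43603.37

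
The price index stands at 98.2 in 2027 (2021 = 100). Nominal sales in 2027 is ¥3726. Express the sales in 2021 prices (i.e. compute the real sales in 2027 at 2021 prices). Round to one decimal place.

3794.3

Real = Nominal ÷ (Index/100) = 3726 ÷ (98.2/100)
     = 3726 ÷ 0.982 = 3794.2974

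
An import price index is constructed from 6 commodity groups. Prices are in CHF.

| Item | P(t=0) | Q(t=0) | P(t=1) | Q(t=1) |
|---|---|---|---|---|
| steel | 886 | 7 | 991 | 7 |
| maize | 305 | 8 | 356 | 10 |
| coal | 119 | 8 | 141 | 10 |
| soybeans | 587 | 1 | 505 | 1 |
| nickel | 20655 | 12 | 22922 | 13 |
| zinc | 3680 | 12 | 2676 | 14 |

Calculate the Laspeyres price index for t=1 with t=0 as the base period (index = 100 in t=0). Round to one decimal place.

Laspeyres price index uses base-period quantities as weights.
ΣP(t=1)·Q(t=0) = 991×7 + 356×8 + 141×8 + 505×1 + 22922×12 + 2676×12 = 6937 + 2848 + 1128 + 505 + 275064 + 32112 = 318594
ΣP(t=0)·Q(t=0) = 886×7 + 305×8 + 119×8 + 587×1 + 20655×12 + 3680×12 = 6202 + 2440 + 952 + 587 + 247860 + 44160 = 302201
Index = 318594 / 302201 × 100 = 105.4245

105.4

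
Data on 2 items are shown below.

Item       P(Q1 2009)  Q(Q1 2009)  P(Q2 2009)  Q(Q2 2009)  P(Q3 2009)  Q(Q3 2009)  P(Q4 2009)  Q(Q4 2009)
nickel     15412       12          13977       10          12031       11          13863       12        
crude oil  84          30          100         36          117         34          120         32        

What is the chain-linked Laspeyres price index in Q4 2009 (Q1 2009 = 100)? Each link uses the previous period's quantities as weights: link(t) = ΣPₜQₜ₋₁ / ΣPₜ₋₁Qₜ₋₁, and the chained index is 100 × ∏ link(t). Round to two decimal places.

90.85

Link Q1 2009→Q2 2009:
ΣP(Q2 2009)Q(Q1 2009) = 13977×12 + 100×30 = 167724 + 3000 = 170724
ΣP(Q1 2009)Q(Q1 2009) = 15412×12 + 84×30 = 184944 + 2520 = 187464
link = 170724/187464 = 0.910703
Link Q2 2009→Q3 2009:
ΣP(Q3 2009)Q(Q2 2009) = 12031×10 + 117×36 = 120310 + 4212 = 124522
ΣP(Q2 2009)Q(Q2 2009) = 13977×10 + 100×36 = 139770 + 3600 = 143370
link = 124522/143370 = 0.868536
Link Q3 2009→Q4 2009:
ΣP(Q4 2009)Q(Q3 2009) = 13863×11 + 120×34 = 152493 + 4080 = 156573
ΣP(Q3 2009)Q(Q3 2009) = 12031×11 + 117×34 = 132341 + 3978 = 136319
link = 156573/136319 = 1.148578
Chained index = 100 × 0.910703 × 0.868536 × 1.148578 = 90.8500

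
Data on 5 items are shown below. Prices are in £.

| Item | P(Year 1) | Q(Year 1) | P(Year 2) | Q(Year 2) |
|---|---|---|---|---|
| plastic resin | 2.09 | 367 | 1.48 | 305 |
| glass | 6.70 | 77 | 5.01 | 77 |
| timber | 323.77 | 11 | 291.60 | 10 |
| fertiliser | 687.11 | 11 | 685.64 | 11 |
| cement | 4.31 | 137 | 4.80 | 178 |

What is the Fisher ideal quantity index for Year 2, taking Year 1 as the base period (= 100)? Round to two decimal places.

Laspeyres component (base-period weights):
ΣP(Year 1)Q(Year 2) = 2.09×305 + 6.70×77 + 323.77×10 + 687.11×11 + 4.31×178 = 637.45 + 515.9 + 3237.7 + 7558.21 + 767.18 = 12716.44
ΣP(Year 1)Q(Year 1) = 2.09×367 + 6.70×77 + 323.77×11 + 687.11×11 + 4.31×137 = 767.03 + 515.9 + 3561.47 + 7558.21 + 590.47 = 12993.08
L = 12716.44 / 12993.08 × 100 = 97.8709
Paasche component (current-period weights):
ΣP(Year 2)Q(Year 2) = 1.48×305 + 5.01×77 + 291.60×10 + 685.64×11 + 4.80×178 = 451.4 + 385.77 + 2916 + 7542.04 + 854.4 = 12149.61
ΣP(Year 2)Q(Year 1) = 1.48×367 + 5.01×77 + 291.60×11 + 685.64×11 + 4.80×137 = 543.16 + 385.77 + 3207.6 + 7542.04 + 657.6 = 12336.17
P = 12149.61 / 12336.17 × 100 = 98.4877
Fisher = √(L × P) = √(97.8709 × 98.4877) = 98.1788

98.18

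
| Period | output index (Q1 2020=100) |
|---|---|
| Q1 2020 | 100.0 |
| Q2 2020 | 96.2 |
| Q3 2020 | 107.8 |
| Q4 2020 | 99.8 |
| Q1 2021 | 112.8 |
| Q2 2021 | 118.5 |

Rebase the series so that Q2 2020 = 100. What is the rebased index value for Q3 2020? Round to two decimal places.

Rebased(Q3 2020) = 107.8 / 96.2 × 100 = 112.0582

112.06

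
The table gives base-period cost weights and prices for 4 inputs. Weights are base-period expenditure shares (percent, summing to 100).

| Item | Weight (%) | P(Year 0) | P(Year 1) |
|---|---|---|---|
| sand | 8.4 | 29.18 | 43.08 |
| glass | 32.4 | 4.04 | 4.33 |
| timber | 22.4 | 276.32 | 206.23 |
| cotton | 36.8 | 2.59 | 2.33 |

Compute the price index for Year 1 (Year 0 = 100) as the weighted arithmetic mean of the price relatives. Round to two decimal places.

sand: 8.4 × (43.08/29.18) = 8.4 × 1.476354 = 12.4014
glass: 32.4 × (4.33/4.04) = 32.4 × 1.071782 = 34.7257
timber: 22.4 × (206.23/276.32) = 22.4 × 0.746345 = 16.7181
cotton: 36.8 × (2.33/2.59) = 36.8 × 0.899614 = 33.1058
Index = Σ wᵢ·(p₁ᵢ/p₀ᵢ) = 12.4014 + 34.7257 + 16.7181 + 33.1058 = 96.9510

96.95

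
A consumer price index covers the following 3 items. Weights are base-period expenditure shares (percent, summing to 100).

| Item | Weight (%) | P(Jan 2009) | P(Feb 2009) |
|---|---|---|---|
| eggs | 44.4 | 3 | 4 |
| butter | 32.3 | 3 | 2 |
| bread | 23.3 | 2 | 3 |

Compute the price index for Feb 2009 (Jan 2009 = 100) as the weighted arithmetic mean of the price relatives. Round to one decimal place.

115.7

eggs: 44.4 × (4/3) = 44.4 × 1.333333 = 59.2000
butter: 32.3 × (2/3) = 32.3 × 0.666667 = 21.5333
bread: 23.3 × (3/2) = 23.3 × 1.500000 = 34.9500
Index = Σ wᵢ·(p₁ᵢ/p₀ᵢ) = 59.2000 + 21.5333 + 34.9500 = 115.6833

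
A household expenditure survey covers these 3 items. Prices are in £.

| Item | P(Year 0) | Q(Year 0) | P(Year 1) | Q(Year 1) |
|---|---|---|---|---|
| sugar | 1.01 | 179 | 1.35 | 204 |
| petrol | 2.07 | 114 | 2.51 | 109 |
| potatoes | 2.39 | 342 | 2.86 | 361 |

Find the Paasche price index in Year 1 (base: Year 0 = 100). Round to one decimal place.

Paasche price index uses current-period quantities as weights.
ΣP(Year 1)·Q(Year 1) = 1.35×204 + 2.51×109 + 2.86×361 = 275.4 + 273.59 + 1032.46 = 1581.45
ΣP(Year 0)·Q(Year 1) = 1.01×204 + 2.07×109 + 2.39×361 = 206.04 + 225.63 + 862.79 = 1294.46
Index = 1581.45 / 1294.46 × 100 = 122.1706

122.2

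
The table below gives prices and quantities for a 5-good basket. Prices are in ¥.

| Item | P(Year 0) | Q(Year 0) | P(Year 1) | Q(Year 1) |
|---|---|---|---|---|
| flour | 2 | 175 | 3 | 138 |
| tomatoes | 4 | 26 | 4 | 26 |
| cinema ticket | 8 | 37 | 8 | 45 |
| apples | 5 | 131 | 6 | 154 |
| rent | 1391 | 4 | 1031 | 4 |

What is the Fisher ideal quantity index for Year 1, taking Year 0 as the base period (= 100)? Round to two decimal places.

101.53

Laspeyres component (base-period weights):
ΣP(Year 0)Q(Year 1) = 2×138 + 4×26 + 8×45 + 5×154 + 1391×4 = 276 + 104 + 360 + 770 + 5564 = 7074
ΣP(Year 0)Q(Year 0) = 2×175 + 4×26 + 8×37 + 5×131 + 1391×4 = 350 + 104 + 296 + 655 + 5564 = 6969
L = 7074 / 6969 × 100 = 101.5067
Paasche component (current-period weights):
ΣP(Year 1)Q(Year 1) = 3×138 + 4×26 + 8×45 + 6×154 + 1031×4 = 414 + 104 + 360 + 924 + 4124 = 5926
ΣP(Year 1)Q(Year 0) = 3×175 + 4×26 + 8×37 + 6×131 + 1031×4 = 525 + 104 + 296 + 786 + 4124 = 5835
P = 5926 / 5835 × 100 = 101.5596
Fisher = √(L × P) = √(101.5067 × 101.5596) = 101.5331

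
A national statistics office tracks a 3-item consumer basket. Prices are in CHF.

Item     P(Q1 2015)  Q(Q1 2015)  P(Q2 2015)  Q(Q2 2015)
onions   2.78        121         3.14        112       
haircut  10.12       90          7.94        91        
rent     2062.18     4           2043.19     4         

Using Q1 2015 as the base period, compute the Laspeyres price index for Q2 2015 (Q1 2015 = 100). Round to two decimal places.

Laspeyres price index uses base-period quantities as weights.
ΣP(Q2 2015)·Q(Q1 2015) = 3.14×121 + 7.94×90 + 2043.19×4 = 379.94 + 714.6 + 8172.76 = 9267.3
ΣP(Q1 2015)·Q(Q1 2015) = 2.78×121 + 10.12×90 + 2062.18×4 = 336.38 + 910.8 + 8248.72 = 9495.9
Index = 9267.3 / 9495.9 × 100 = 97.5926

97.59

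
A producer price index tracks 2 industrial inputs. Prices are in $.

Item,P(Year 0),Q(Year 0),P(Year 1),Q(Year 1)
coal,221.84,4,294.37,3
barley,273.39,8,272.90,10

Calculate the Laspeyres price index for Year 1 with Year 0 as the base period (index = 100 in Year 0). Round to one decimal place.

109.3

Laspeyres price index uses base-period quantities as weights.
ΣP(Year 1)·Q(Year 0) = 294.37×4 + 272.90×8 = 1177.48 + 2183.2 = 3360.68
ΣP(Year 0)·Q(Year 0) = 221.84×4 + 273.39×8 = 887.36 + 2187.12 = 3074.48
Index = 3360.68 / 3074.48 × 100 = 109.3089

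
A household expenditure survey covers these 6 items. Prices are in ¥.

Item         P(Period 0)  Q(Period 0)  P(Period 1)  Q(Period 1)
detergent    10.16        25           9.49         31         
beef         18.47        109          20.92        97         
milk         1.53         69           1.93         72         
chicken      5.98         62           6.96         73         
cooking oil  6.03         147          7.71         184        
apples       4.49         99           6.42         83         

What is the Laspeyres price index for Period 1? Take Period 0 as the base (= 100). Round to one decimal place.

Laspeyres price index uses base-period quantities as weights.
ΣP(Period 1)·Q(Period 0) = 9.49×25 + 20.92×109 + 1.93×69 + 6.96×62 + 7.71×147 + 6.42×99 = 237.25 + 2280.28 + 133.17 + 431.52 + 1133.37 + 635.58 = 4851.17
ΣP(Period 0)·Q(Period 0) = 10.16×25 + 18.47×109 + 1.53×69 + 5.98×62 + 6.03×147 + 4.49×99 = 254 + 2013.23 + 105.57 + 370.76 + 886.41 + 444.51 = 4074.48
Index = 4851.17 / 4074.48 × 100 = 119.0623

119.1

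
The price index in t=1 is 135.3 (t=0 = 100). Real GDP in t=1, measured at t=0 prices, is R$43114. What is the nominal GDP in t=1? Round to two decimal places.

58333.24

Nominal = Real × (Index/100) = 43114 × (135.3/100)
        = 43114 × 1.353 = 58333.2420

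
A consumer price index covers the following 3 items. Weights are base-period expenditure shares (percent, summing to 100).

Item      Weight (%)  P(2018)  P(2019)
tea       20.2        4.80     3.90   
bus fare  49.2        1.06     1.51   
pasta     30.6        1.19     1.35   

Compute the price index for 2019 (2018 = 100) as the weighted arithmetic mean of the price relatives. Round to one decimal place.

tea: 20.2 × (3.90/4.80) = 20.2 × 0.812500 = 16.4125
bus fare: 49.2 × (1.51/1.06) = 49.2 × 1.424528 = 70.0868
pasta: 30.6 × (1.35/1.19) = 30.6 × 1.134454 = 34.7143
Index = Σ wᵢ·(p₁ᵢ/p₀ᵢ) = 16.4125 + 70.0868 + 34.7143 = 121.2136

121.2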